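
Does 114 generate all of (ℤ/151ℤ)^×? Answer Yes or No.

Yes

φ(151) = 151 − 1 = 150 = 2 · 3 · 5^2.
114 is a primitive root mod 151 iff 114^(φ(151)/q) ≢ 1 for every prime q | φ(151), i.e. q ∈ {2, 3, 5}.
114^75 ≡ 150 (mod 151)  [q = 2: ≢ 1 ✓]
114^50 ≡ 32 (mod 151)  [q = 3: ≢ 1 ✓]
114^30 ≡ 59 (mod 151)  [q = 5: ≢ 1 ✓]
None equal 1, so ord_151(114) = 150: 114 is a primitive root.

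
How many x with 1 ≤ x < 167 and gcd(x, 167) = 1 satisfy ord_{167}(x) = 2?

1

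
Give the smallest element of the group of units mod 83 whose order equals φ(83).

2

φ(83) = 83 − 1 = 82 = 2 · 41.
Test candidates g = 2, 3, … against the prime factors q ∈ {2, 41} of φ(83): g is a generator iff g^(82/q) ≢ 1 for every such q.
g = 2: 2^41 ≡ 82; 2^2 ≡ 4 — none is 1, so 2 is a primitive root.
The smallest primitive root modulo 83 is 2.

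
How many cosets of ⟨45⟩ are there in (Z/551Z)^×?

24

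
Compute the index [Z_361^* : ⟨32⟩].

1

Since 32 ∈ (Z/361Z)^×, its order divides φ(361) = φ(19^2) = 19·(19−1) = 342 = 2 · 3^2 · 19.
Divisors of 342: 1, 2, 3, 6, 9, 18, 19, 38, 57, 114, 171, 342.
Compute 32^d (mod 361) for the divisors d until we hit 1:
32^1 ≡ 32
32^2 ≡ 302
32^3 ≡ 278
32^6 ≡ 30
32^9 ≡ 37
32^18 ≡ 286
32^19 ≡ 127
32^38 ≡ 245
32^57 ≡ 69
32^114 ≡ 68
32^171 ≡ 360
32^342 ≡ 1
The order of 32 is 342, so the subgroup it generates has 342 elements.
The index is φ(361) / ord(32) = 342 / 342 = 1.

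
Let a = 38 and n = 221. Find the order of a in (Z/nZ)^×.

Since 38 ∈ (Z/221Z)^×, its order divides φ(221) = φ(13·17) = (13−1)·(17−1) = 12·16 = 192 = 2^6 · 3.
Divisors of 192: 1, 2, 3, 4, 6, 8, 12, 16, 24, 32, 48, 64, 96, 192.
Evaluate successive powers at the divisors of 192:
38^1 ≡ 38
38^2 ≡ 118
38^3 ≡ 64
38^4 ≡ 1
The smallest such exponent is 4, so the order of 38 is 4.

4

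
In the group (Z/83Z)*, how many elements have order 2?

1

φ(83) = 83 − 1 = 82 = 2 · 41.
Since (Z/83Z)^× is cyclic of order 82, the number of elements of order d is φ(d) when d | 82 and 0 otherwise.
2 | 82, and φ(2) = 2 − 1 = 1.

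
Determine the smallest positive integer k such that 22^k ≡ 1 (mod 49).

7

ord(22) | φ(49) = φ(7^2) = 7·(7−1) = 42 = 2 · 3 · 7.
Divisors of 42: 1, 2, 3, 6, 7, 14, 21, 42.
Compute 22^d (mod 49) for the divisors d until we hit 1:
22^1 ≡ 22
22^2 ≡ 43
22^3 ≡ 15
22^6 ≡ 29
22^7 ≡ 1
So ord_49(22) = 7.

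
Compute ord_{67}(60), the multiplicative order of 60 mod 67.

Since 60 ∈ (Z/67Z)^×, its order divides φ(67) = 67 − 1 = 66 = 2 · 3 · 11.
Divisors of 66: 1, 2, 3, 6, 11, 22, 33, 66.
Compute 60^d (mod 67) for the divisors d until we hit 1:
60^1 ≡ 60 (mod 67)
60^2 ≡ 49 (mod 67)
60^3 ≡ 59 (mod 67)
60^6 ≡ 64 (mod 67)
60^11 ≡ 37 (mod 67)
60^22 ≡ 29 (mod 67)
60^33 ≡ 1 (mod 67) ✓
Hence ord(60) = 33.

33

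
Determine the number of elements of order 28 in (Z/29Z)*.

φ(29) = 29 − 1 = 28 = 2^2 · 7.
In a cyclic group of order 28, there are φ(d) elements of order d for each divisor d of 28, and zero for non-divisors.
28 = 2^2 · 7 divides 28, and φ(28) = 12.

12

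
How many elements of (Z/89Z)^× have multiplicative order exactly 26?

φ(89) = 89 − 1 = 88 = 2^3 · 11.
In a cyclic group of order 88, there are φ(d) elements of order d for each divisor d of 88, and zero for non-divisors.
Since 26 ∤ 88, the count is 0.

0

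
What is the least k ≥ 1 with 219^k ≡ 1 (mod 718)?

179

By Lagrange's theorem, ord_718(219) divides φ(718) = φ(2)·φ(359) = 1·358 = 358 = 2 · 179.
Divisors of 358: 1, 2, 179, 358.
Compute 219^d (mod 718) for the divisors d until we hit 1:
219^1 ≡ 219
219^2 ≡ 573
219^179 ≡ 1
Therefore the multiplicative order of 219 modulo 718 is 179.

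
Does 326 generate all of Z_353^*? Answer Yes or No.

φ(353) = 353 − 1 = 352 = 2^5 · 11.
326 is a primitive root mod 353 iff 326^(φ(353)/q) ≢ 1 for every prime q | φ(353), i.e. q ∈ {2, 11}.
326^176 ≡ 352 (mod 353)  [q = 2: ≢ 1 ✓]
326^32 ≡ 131 (mod 353)  [q = 11: ≢ 1 ✓]
Every test exponent gives a nontrivial residue, hence 326 generates the full group.

Yes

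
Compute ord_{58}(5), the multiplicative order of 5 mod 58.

14

ord(5) | φ(58) = φ(2)·φ(29) = 1·28 = 28 = 2^2 · 7.
Divisors of 28: 1, 2, 4, 7, 14, 28.
Evaluate successive powers at the divisors of 28:
5^1 ≡ 5
5^2 ≡ 25
5^4 ≡ 45
5^7 ≡ 57
5^14 ≡ 1
Therefore the multiplicative order of 5 modulo 58 is 14.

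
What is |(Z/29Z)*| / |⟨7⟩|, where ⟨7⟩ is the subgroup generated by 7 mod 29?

The order of 7 must divide φ(29) = 29 − 1 = 28 = 2^2 · 7.
Divisors of 28: 1, 2, 4, 7, 14, 28.
Test each divisor d:
7^1 ≡ 7 (mod 29)
7^2 ≡ 20 (mod 29)
7^4 ≡ 23 (mod 29)
7^7 ≡ 1 (mod 29) ✓
So ord_29(7) = 7, hence |⟨7⟩| = 7.
Index = |(Z/29Z)^×| / |⟨7⟩| = 28 / 7 = 4.

4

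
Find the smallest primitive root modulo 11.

φ(11) = 11 − 1 = 10 = 2 · 5.
g is a primitive root iff g^(10/q) ≢ 1 (mod 11) for each prime q ∈ {2, 5}.
g = 2: 2^5 ≡ 10; 2^2 ≡ 4 — none is 1, so 2 is a primitive root.
Hence the least primitive root of 11 is 2.

2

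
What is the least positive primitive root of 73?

φ(73) = 73 − 1 = 72 = 2^3 · 3^2.
Test candidates g = 2, 3, … against the prime factors q ∈ {2, 3} of φ(73): g is a generator iff g^(72/q) ≢ 1 for every such q.
g = 2: 2^36 ≡ 1 — hits 1, so not a primitive root.
g = 3: 3^36 ≡ 1 — hits 1, so not a primitive root.
g = 4: 4^36 ≡ 1 — hits 1, so not a primitive root.
g = 5: 5^36 ≡ 72; 5^24 ≡ 8 — none is 1, so 5 is a primitive root.
Hence the least primitive root of 73 is 5.

5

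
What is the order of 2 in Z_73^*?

9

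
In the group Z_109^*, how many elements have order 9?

6

φ(109) = 109 − 1 = 108 = 2^2 · 3^3.
In a cyclic group of order 108, there are φ(d) elements of order d for each divisor d of 108, and zero for non-divisors.
9 = 3^2 divides 108, and φ(9) = 6.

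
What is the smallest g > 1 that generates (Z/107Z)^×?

2

φ(107) = 107 − 1 = 106 = 2 · 53.
Test candidates g = 2, 3, … against the prime factors q ∈ {2, 53} of φ(107): g is a generator iff g^(106/q) ≢ 1 for every such q.
g = 2: 2^53 ≡ 106; 2^2 ≡ 4 — none is 1, so 2 is a primitive root.
Hence the least primitive root of 107 is 2.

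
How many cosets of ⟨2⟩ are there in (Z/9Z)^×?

1

Since 2 ∈ (Z/9Z)^×, its order divides φ(9) = φ(3^2) = 3·(3−1) = 6 = 2 · 3.
Divisors of 6: 1, 2, 3, 6.
Compute 2^d (mod 9) for the divisors d until we hit 1:
2^1 ≡ 2
2^2 ≡ 4
2^3 ≡ 8
2^6 ≡ 1
The order of 2 is 6, so the subgroup it generates has 6 elements.
The index is φ(9) / ord(2) = 6 / 6 = 1.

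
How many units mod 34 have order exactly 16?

8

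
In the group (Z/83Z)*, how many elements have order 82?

40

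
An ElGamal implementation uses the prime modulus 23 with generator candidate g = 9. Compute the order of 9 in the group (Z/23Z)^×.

11

By Lagrange's theorem, ord_23(9) divides φ(23) = 23 − 1 = 22 = 2 · 11.
Divisors of 22: 1, 2, 11, 22.
Check 9^d mod 23 for each divisor in increasing order:
9^1 ≡ 9 (mod 23)
9^2 ≡ 12 (mod 23)
9^11 ≡ 1 (mod 23) ✓
So ord_23(9) = 11.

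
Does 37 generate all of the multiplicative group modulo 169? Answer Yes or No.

Yes

φ(169) = φ(13^2) = 13·(13−1) = 156 = 2^2 · 3 · 13.
An element g generates (Z/169Z)^× iff g^(156/q) ≢ 1 (mod 169) for each prime q ∈ {2, 3, 13}.
37^78 ≡ 168 (mod 169)  [q = 2: ≢ 1 ✓]
37^52 ≡ 146 (mod 169)  [q = 3: ≢ 1 ✓]
37^12 ≡ 144 (mod 169)  [q = 13: ≢ 1 ✓]
All checks pass, so 37 has order 156 and is a primitive root modulo 169.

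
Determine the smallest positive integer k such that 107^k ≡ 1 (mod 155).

By Lagrange's theorem, ord_155(107) divides φ(155) = φ(5·31) = (5−1)·(31−1) = 4·30 = 120 = 2^3 · 3 · 5.
Divisors of 120: 1, 2, 3, 4, 5, 6, 8, 10, 12, 15, 20, 24, 30, 40, 60, 120.
Check 107^d mod 155 for each divisor in increasing order:
107^1 ≡ 107 (mod 155)
107^2 ≡ 134 (mod 155)
107^3 ≡ 78 (mod 155)
107^4 ≡ 131 (mod 155)
107^5 ≡ 67 (mod 155)
107^6 ≡ 39 (mod 155)
107^8 ≡ 111 (mod 155)
107^10 ≡ 149 (mod 155)
107^12 ≡ 126 (mod 155)
107^15 ≡ 63 (mod 155)
107^20 ≡ 36 (mod 155)
107^24 ≡ 66 (mod 155)
107^30 ≡ 94 (mod 155)
107^40 ≡ 56 (mod 155)
107^60 ≡ 1 (mod 155) ✓
Hence ord(107) = 60.

60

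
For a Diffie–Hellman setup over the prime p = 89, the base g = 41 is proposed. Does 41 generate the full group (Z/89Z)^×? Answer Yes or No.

Yes

φ(89) = 89 − 1 = 88 = 2^3 · 11.
It suffices to check that the order of 41 is not a proper divisor of 88: compute 41^(88/q) for q ∈ {2, 11}.
41^44 ≡ 88 (mod 89)  [q = 2: ≢ 1 ✓]
41^8 ≡ 32 (mod 89)  [q = 11: ≢ 1 ✓]
All checks pass, so 41 has order 88 and is a primitive root modulo 89.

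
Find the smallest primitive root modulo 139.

2

φ(139) = 139 − 1 = 138 = 2 · 3 · 23.
g is a primitive root iff g^(138/q) ≢ 1 (mod 139) for each prime q ∈ {2, 3, 23}.
g = 2: 2^69 ≡ 138; 2^46 ≡ 96; 2^6 ≡ 64 — none is 1, so 2 is a primitive root.
Hence the least primitive root of 139 is 2.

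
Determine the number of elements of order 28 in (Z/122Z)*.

φ(122) = φ(2)·φ(61) = 1·60 = 60 = 2^2 · 3 · 5.
Since (Z/122Z)^× is cyclic of order 60, the number of elements of order d is φ(d) when d | 60 and 0 otherwise.
Since 28 ∤ 60, the count is 0.

0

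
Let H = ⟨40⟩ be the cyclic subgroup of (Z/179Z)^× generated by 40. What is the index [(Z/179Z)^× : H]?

1

By Lagrange's theorem, ord_179(40) divides φ(179) = 179 − 1 = 178 = 2 · 89.
Divisors of 178: 1, 2, 89, 178.
Test each divisor d:
40^1 ≡ 40
40^2 ≡ 168
40^89 ≡ 178
40^178 ≡ 1
The order of 40 is 178, so the subgroup it generates has 178 elements.
The index is φ(179) / ord(40) = 178 / 178 = 1.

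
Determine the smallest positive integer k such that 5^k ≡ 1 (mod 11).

5

Since 5 ∈ (Z/11Z)^×, its order divides φ(11) = 11 − 1 = 10 = 2 · 5.
Divisors of 10: 1, 2, 5, 10.
Evaluate successive powers at the divisors of 10:
5^1 ≡ 5
5^2 ≡ 3
5^5 ≡ 1
So ord_11(5) = 5.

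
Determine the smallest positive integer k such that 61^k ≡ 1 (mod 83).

41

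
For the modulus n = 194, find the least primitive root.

5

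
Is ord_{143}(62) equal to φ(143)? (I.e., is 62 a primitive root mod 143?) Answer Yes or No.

No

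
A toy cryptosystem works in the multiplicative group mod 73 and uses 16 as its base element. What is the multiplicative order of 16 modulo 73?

ord(16) | φ(73) = 73 − 1 = 72 = 2^3 · 3^2.
Divisors of 72: 1, 2, 3, 4, 6, 8, 9, 12, 18, 24, 36, 72.
Test each divisor d:
16^1 ≡ 16
16^2 ≡ 37
16^3 ≡ 8
16^4 ≡ 55
16^6 ≡ 64
16^8 ≡ 32
16^9 ≡ 1
Hence ord(16) = 9.

9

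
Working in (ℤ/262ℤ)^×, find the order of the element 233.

65

By Lagrange's theorem, ord_262(233) divides φ(262) = φ(2)·φ(131) = 1·130 = 130 = 2 · 5 · 13.
Divisors of 130: 1, 2, 5, 10, 13, 26, 65, 130.
Test each divisor d:
233^1 ≡ 233 (mod 262)
233^2 ≡ 55 (mod 262)
233^5 ≡ 45 (mod 262)
233^10 ≡ 191 (mod 262)
233^13 ≡ 61 (mod 262)
233^26 ≡ 53 (mod 262)
233^65 ≡ 1 (mod 262) ✓
The smallest such exponent is 65, so the order of 233 is 65.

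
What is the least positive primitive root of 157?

5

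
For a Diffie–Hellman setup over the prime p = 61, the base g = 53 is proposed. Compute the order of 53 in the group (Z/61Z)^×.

The order of 53 must divide φ(61) = 61 − 1 = 60 = 2^2 · 3 · 5.
Divisors of 60: 1, 2, 3, 4, 5, 6, 10, 12, 15, 20, 30, 60.
Compute 53^d (mod 61) for the divisors d until we hit 1:
53^1 ≡ 53
53^2 ≡ 3
53^3 ≡ 37
53^4 ≡ 9
53^5 ≡ 50
53^6 ≡ 27
53^10 ≡ 60
53^12 ≡ 58
53^15 ≡ 11
53^20 ≡ 1
Hence ord(53) = 20.

20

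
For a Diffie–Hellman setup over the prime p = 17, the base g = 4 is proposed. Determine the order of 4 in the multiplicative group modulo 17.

ord(4) | φ(17) = 17 − 1 = 16 = 2^4.
Divisors of 16: 1, 2, 4, 8, 16.
Check 4^d mod 17 for each divisor in increasing order:
4^1 ≡ 4 (mod 17)
4^2 ≡ 16 (mod 17)
4^4 ≡ 1 (mod 17) ✓
So ord_17(4) = 4.

4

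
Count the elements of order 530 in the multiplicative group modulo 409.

0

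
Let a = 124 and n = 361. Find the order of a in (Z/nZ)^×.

By Lagrange's theorem, ord_361(124) divides φ(361) = φ(19^2) = 19·(19−1) = 342 = 2 · 3^2 · 19.
Divisors of 342: 1, 2, 3, 6, 9, 18, 19, 38, 57, 114, 171, 342.
Evaluate successive powers at the divisors of 342:
124^1 ≡ 124 (mod 361)
124^2 ≡ 214 (mod 361)
124^3 ≡ 183 (mod 361)
124^6 ≡ 277 (mod 361)
124^9 ≡ 151 (mod 361)
124^18 ≡ 58 (mod 361)
124^19 ≡ 333 (mod 361)
124^38 ≡ 62 (mod 361)
124^57 ≡ 69 (mod 361)
124^114 ≡ 68 (mod 361)
124^171 ≡ 360 (mod 361)
124^342 ≡ 1 (mod 361) ✓
Hence ord(124) = 342.

342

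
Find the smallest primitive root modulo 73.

φ(73) = 73 − 1 = 72 = 2^3 · 3^2.
g is a primitive root iff g^(72/q) ≢ 1 (mod 73) for each prime q ∈ {2, 3}.
g = 2: 2^36 ≡ 1 — hits 1, so not a primitive root.
g = 3: 3^36 ≡ 1 — hits 1, so not a primitive root.
g = 4: 4^36 ≡ 1 — hits 1, so not a primitive root.
g = 5: 5^36 ≡ 72; 5^24 ≡ 8 — none is 1, so 5 is a primitive root.
The smallest primitive root modulo 73 is 5.

5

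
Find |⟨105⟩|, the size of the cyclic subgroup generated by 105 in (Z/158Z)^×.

39

By Lagrange's theorem, ord_158(105) divides φ(158) = φ(2)·φ(79) = 1·78 = 78 = 2 · 3 · 13.
Divisors of 78: 1, 2, 3, 6, 13, 26, 39, 78.
Compute 105^d (mod 158) for the divisors d until we hit 1:
105^1 ≡ 105 (mod 158)
105^2 ≡ 123 (mod 158)
105^3 ≡ 117 (mod 158)
105^6 ≡ 101 (mod 158)
105^13 ≡ 23 (mod 158)
105^26 ≡ 55 (mod 158)
105^39 ≡ 1 (mod 158) ✓
Therefore the multiplicative order of 105 modulo 158 is 39.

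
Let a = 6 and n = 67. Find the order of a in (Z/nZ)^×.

33

ord(6) | φ(67) = 67 − 1 = 66 = 2 · 3 · 11.
Divisors of 66: 1, 2, 3, 6, 11, 22, 33, 66.
Test each divisor d:
6^1 ≡ 6 (mod 67)
6^2 ≡ 36 (mod 67)
6^3 ≡ 15 (mod 67)
6^6 ≡ 24 (mod 67)
6^11 ≡ 29 (mod 67)
6^22 ≡ 37 (mod 67)
6^33 ≡ 1 (mod 67) ✓
The smallest such exponent is 33, so the order of 6 is 33.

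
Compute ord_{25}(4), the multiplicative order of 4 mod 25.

ord(4) | φ(25) = φ(5^2) = 5·(5−1) = 20 = 2^2 · 5.
Divisors of 20: 1, 2, 4, 5, 10, 20.
Evaluate successive powers at the divisors of 20:
4^1 ≡ 4 (mod 25)
4^2 ≡ 16 (mod 25)
4^4 ≡ 6 (mod 25)
4^5 ≡ 24 (mod 25)
4^10 ≡ 1 (mod 25) ✓
Hence ord(4) = 10.

10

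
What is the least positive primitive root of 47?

φ(47) = 47 − 1 = 46 = 2 · 23.
g is a primitive root iff g^(46/q) ≢ 1 (mod 47) for each prime q ∈ {2, 23}.
g = 2: 2^23 ≡ 1 — hits 1, so not a primitive root.
g = 3: 3^23 ≡ 1 — hits 1, so not a primitive root.
g = 4: 4^23 ≡ 1 — hits 1, so not a primitive root.
g = 5: 5^23 ≡ 46; 5^2 ≡ 25 — none is 1, so 5 is a primitive root.
Hence the least primitive root of 47 is 5.

5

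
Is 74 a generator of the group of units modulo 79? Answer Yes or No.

φ(79) = 79 − 1 = 78 = 2 · 3 · 13.
It suffices to check that the order of 74 is not a proper divisor of 78: compute 74^(78/q) for q ∈ {2, 3, 13}.
74^39 ≡ 78 (mod 79)  [q = 2: ≢ 1 ✓]
74^26 ≡ 55 (mod 79)  [q = 3: ≢ 1 ✓]
74^6 ≡ 62 (mod 79)  [q = 13: ≢ 1 ✓]
Every test exponent gives a nontrivial residue, hence 74 generates the full group.

Yes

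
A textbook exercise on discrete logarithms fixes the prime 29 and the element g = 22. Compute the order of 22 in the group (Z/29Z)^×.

14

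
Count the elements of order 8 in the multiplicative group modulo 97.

φ(97) = 97 − 1 = 96 = 2^5 · 3.
In a cyclic group of order 96, there are φ(d) elements of order d for each divisor d of 96, and zero for non-divisors.
8 = 2^3 divides 96, and φ(8) = 4.

4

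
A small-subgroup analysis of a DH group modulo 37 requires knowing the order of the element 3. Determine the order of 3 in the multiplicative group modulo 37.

18

Since 3 ∈ (Z/37Z)^×, its order divides φ(37) = 37 − 1 = 36 = 2^2 · 3^2.
Divisors of 36: 1, 2, 3, 4, 6, 9, 12, 18, 36.
Evaluate successive powers at the divisors of 36:
3^1 ≡ 3
3^2 ≡ 9
3^3 ≡ 27
3^4 ≡ 7
3^6 ≡ 26
3^9 ≡ 36
3^12 ≡ 10
3^18 ≡ 1
Hence ord(3) = 18.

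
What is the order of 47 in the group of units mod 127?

21

Since 47 ∈ (Z/127Z)^×, its order divides φ(127) = 127 − 1 = 126 = 2 · 3^2 · 7.
Divisors of 126: 1, 2, 3, 6, 7, 9, 14, 18, 21, 42, 63, 126.
Check 47^d mod 127 for each divisor in increasing order:
47^1 ≡ 47
47^2 ≡ 50
47^3 ≡ 64
47^6 ≡ 32
47^7 ≡ 107
47^9 ≡ 16
47^14 ≡ 19
47^18 ≡ 2
47^21 ≡ 1
Hence ord(47) = 21.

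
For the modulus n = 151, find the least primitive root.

φ(151) = 151 − 1 = 150 = 2 · 3 · 5^2.
Test candidates g = 2, 3, … against the prime factors q ∈ {2, 3, 5} of φ(151): g is a generator iff g^(150/q) ≢ 1 for every such q.
g = 2: 2^75 ≡ 1 — hits 1, so not a primitive root.
g = 3: 3^75 ≡ 150; 3^50 ≡ 1 — hits 1, so not a primitive root.
g = 4: 4^75 ≡ 1 — hits 1, so not a primitive root.
g = 5: 5^75 ≡ 1 — hits 1, so not a primitive root.
g = 6: 6^75 ≡ 150; 6^50 ≡ 32; 6^30 ≡ 59 — none is 1, so 6 is a primitive root.
So 6 is the smallest generator of (Z/151Z)^×.

6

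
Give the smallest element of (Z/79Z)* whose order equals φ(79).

3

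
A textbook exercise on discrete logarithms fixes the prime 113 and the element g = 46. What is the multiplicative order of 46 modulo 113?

By Lagrange's theorem, ord_113(46) divides φ(113) = 113 − 1 = 112 = 2^4 · 7.
Divisors of 112: 1, 2, 4, 7, 8, 14, 16, 28, 56, 112.
Evaluate successive powers at the divisors of 112:
46^1 ≡ 46 (mod 113)
46^2 ≡ 82 (mod 113)
46^4 ≡ 57 (mod 113)
46^7 ≡ 78 (mod 113)
46^8 ≡ 85 (mod 113)
46^14 ≡ 95 (mod 113)
46^16 ≡ 106 (mod 113)
46^28 ≡ 98 (mod 113)
46^56 ≡ 112 (mod 113)
46^112 ≡ 1 (mod 113) ✓
Hence ord(46) = 112.

112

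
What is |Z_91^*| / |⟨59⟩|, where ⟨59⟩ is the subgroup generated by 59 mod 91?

6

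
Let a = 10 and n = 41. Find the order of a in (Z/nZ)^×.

5

By Lagrange's theorem, ord_41(10) divides φ(41) = 41 − 1 = 40 = 2^3 · 5.
Divisors of 40: 1, 2, 4, 5, 8, 10, 20, 40.
Check 10^d mod 41 for each divisor in increasing order:
10^1 ≡ 10 (mod 41)
10^2 ≡ 18 (mod 41)
10^4 ≡ 37 (mod 41)
10^5 ≡ 1 (mod 41) ✓
Therefore the multiplicative order of 10 modulo 41 is 5.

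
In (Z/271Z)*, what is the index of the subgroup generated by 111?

5

Since 111 ∈ (Z/271Z)^×, its order divides φ(271) = 271 − 1 = 270 = 2 · 3^3 · 5.
Divisors of 270: 1, 2, 3, 5, 6, 9, 10, 15, 18, 27, 30, 45, 54, 90, 135, 270.
Check 111^d mod 271 for each divisor in increasing order:
111^1 ≡ 111 (mod 271)
111^2 ≡ 126 (mod 271)
111^3 ≡ 165 (mod 271)
111^5 ≡ 194 (mod 271)
111^6 ≡ 125 (mod 271)
111^9 ≡ 29 (mod 271)
111^10 ≡ 238 (mod 271)
111^15 ≡ 102 (mod 271)
111^18 ≡ 28 (mod 271)
111^27 ≡ 270 (mod 271)
111^30 ≡ 106 (mod 271)
111^45 ≡ 243 (mod 271)
111^54 ≡ 1 (mod 271) ✓
So ord_271(111) = 54, hence |⟨111⟩| = 54.
[(Z/271Z)^× : ⟨111⟩] = 270/54 = 5.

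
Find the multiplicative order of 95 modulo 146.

The order of 95 must divide φ(146) = φ(2)·φ(73) = 1·72 = 72 = 2^3 · 3^2.
Divisors of 72: 1, 2, 3, 4, 6, 8, 9, 12, 18, 24, 36, 72.
Test each divisor d:
95^1 ≡ 95
95^2 ≡ 119
95^3 ≡ 63
95^4 ≡ 145
95^6 ≡ 27
95^8 ≡ 1
The smallest such exponent is 8, so the order of 95 is 8.

8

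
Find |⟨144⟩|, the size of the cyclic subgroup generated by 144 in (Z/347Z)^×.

ord(144) | φ(347) = 347 − 1 = 346 = 2 · 173.
Divisors of 346: 1, 2, 173, 346.
Test each divisor d:
144^1 ≡ 144 (mod 347)
144^2 ≡ 263 (mod 347)
144^173 ≡ 1 (mod 347) ✓
Therefore the multiplicative order of 144 modulo 347 is 173.

173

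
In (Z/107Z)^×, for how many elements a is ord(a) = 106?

φ(107) = 107 − 1 = 106 = 2 · 53.
Since (Z/107Z)^× is cyclic of order 106, the number of elements of order d is φ(d) when d | 106 and 0 otherwise.
106 = 2 · 53 divides 106, and φ(106) = 52.

52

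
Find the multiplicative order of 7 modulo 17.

16

The order of 7 must divide φ(17) = 17 − 1 = 16 = 2^4.
Divisors of 16: 1, 2, 4, 8, 16.
Evaluate successive powers at the divisors of 16:
7^1 ≡ 7
7^2 ≡ 15
7^4 ≡ 4
7^8 ≡ 16
7^16 ≡ 1
Therefore the multiplicative order of 7 modulo 17 is 16.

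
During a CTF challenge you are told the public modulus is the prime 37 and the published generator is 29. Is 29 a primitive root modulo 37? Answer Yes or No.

No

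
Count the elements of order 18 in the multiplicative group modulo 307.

6

φ(307) = 307 − 1 = 306 = 2 · 3^2 · 17.
(Z/307Z)^× is cyclic (|G| = 306); a cyclic group of order m has exactly φ(d) elements of each order d | m, and none otherwise.
18 = 2 · 3^2 divides 306, and φ(18) = 6.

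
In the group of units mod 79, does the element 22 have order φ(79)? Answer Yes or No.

No

φ(79) = 79 − 1 = 78 = 2 · 3 · 13.
It suffices to check that the order of 22 is not a proper divisor of 78: compute 22^(78/q) for q ∈ {2, 3, 13}.
22^39 ≡ 1 (mod 79)  [q = 2: ≡ 1 ✗]
22^26 ≡ 1 (mod 79)  [q = 3: ≡ 1 ✗]
22^6 ≡ 52 (mod 79)  [q = 13: ≢ 1 ✓]
The check at q = 2 fails, so 22 generates a proper subgroup.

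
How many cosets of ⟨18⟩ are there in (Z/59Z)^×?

1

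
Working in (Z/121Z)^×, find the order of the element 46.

110

ord(46) | φ(121) = φ(11^2) = 11·(11−1) = 110 = 2 · 5 · 11.
Divisors of 110: 1, 2, 5, 10, 11, 22, 55, 110.
Evaluate successive powers at the divisors of 110:
46^1 ≡ 46
46^2 ≡ 59
46^5 ≡ 43
46^10 ≡ 34
46^11 ≡ 112
46^22 ≡ 81
46^55 ≡ 120
46^110 ≡ 1
Hence ord(46) = 110.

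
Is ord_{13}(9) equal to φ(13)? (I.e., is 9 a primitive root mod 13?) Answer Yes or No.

No

φ(13) = 13 − 1 = 12 = 2^2 · 3.
It suffices to check that the order of 9 is not a proper divisor of 12: compute 9^(12/q) for q ∈ {2, 3}.
9^6 ≡ 1 (mod 13)  [q = 2: ≡ 1 ✗]
9^4 ≡ 9 (mod 13)  [q = 3: ≢ 1 ✓]
The check at q = 2 fails, so 9 generates a proper subgroup.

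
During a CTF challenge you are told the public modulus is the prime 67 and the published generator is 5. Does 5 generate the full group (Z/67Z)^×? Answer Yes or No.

φ(67) = 67 − 1 = 66 = 2 · 3 · 11.
5 is a primitive root mod 67 iff 5^(φ(67)/q) ≢ 1 for every prime q | φ(67), i.e. q ∈ {2, 3, 11}.
5^33 ≡ 66 (mod 67)  [q = 2: ≢ 1 ✓]
5^22 ≡ 1 (mod 67)  [q = 3: ≡ 1 ✗]
5^6 ≡ 14 (mod 67)  [q = 11: ≢ 1 ✓]
The check at q = 3 fails, so 5 generates a proper subgroup.

No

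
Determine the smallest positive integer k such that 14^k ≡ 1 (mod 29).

28

Since 14 ∈ (Z/29Z)^×, its order divides φ(29) = 29 − 1 = 28 = 2^2 · 7.
Divisors of 28: 1, 2, 4, 7, 14, 28.
Check 14^d mod 29 for each divisor in increasing order:
14^1 ≡ 14 (mod 29)
14^2 ≡ 22 (mod 29)
14^4 ≡ 20 (mod 29)
14^7 ≡ 12 (mod 29)
14^14 ≡ 28 (mod 29)
14^28 ≡ 1 (mod 29) ✓
Therefore the multiplicative order of 14 modulo 29 is 28.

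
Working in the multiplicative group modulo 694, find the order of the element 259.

The order of 259 must divide φ(694) = φ(2)·φ(347) = 1·346 = 346 = 2 · 173.
Divisors of 346: 1, 2, 173, 346.
Compute 259^d (mod 694) for the divisors d until we hit 1:
259^1 ≡ 259
259^2 ≡ 457
259^173 ≡ 1
Hence ord(259) = 173.

173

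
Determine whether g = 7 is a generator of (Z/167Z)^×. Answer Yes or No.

No

φ(167) = 167 − 1 = 166 = 2 · 83.
An element g generates (Z/167Z)^× iff g^(166/q) ≢ 1 (mod 167) for each prime q ∈ {2, 83}.
7^83 ≡ 1 (mod 167)  [q = 2: ≡ 1 ✗]
7^2 ≡ 49 (mod 167)  [q = 83: ≢ 1 ✓]
The check at q = 2 fails, so 7 generates a proper subgroup.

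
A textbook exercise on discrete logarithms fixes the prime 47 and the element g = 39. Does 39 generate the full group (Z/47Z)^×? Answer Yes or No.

Yes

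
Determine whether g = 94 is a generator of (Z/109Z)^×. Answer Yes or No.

No

φ(109) = 109 − 1 = 108 = 2^2 · 3^3.
Test 94^(108/q) mod 109 for each prime factor q of 108:
94^54 ≡ 1 (mod 109)  [q = 2: ≡ 1 ✗]
94^36 ≡ 45 (mod 109)  [q = 3: ≢ 1 ✓]
The check at q = 2 fails, so 94 generates a proper subgroup.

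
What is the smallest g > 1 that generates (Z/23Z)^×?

5

φ(23) = 23 − 1 = 22 = 2 · 11.
Test candidates g = 2, 3, … against the prime factors q ∈ {2, 11} of φ(23): g is a generator iff g^(22/q) ≢ 1 for every such q.
g = 2: 2^11 ≡ 1 — hits 1, so not a primitive root.
g = 3: 3^11 ≡ 1 — hits 1, so not a primitive root.
g = 4: 4^11 ≡ 1 — hits 1, so not a primitive root.
g = 5: 5^11 ≡ 22; 5^2 ≡ 2 — none is 1, so 5 is a primitive root.
The smallest primitive root modulo 23 is 5.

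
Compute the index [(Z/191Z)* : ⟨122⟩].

5

By Lagrange's theorem, ord_191(122) divides φ(191) = 191 − 1 = 190 = 2 · 5 · 19.
Divisors of 190: 1, 2, 5, 10, 19, 38, 95, 190.
Check 122^d mod 191 for each divisor in increasing order:
122^1 ≡ 122 (mod 191)
122^2 ≡ 177 (mod 191)
122^5 ≡ 37 (mod 191)
122^10 ≡ 32 (mod 191)
122^19 ≡ 190 (mod 191)
122^38 ≡ 1 (mod 191) ✓
The order of 122 is 38, so the subgroup it generates has 38 elements.
Index = |(Z/191Z)^×| / |⟨122⟩| = 190 / 38 = 5.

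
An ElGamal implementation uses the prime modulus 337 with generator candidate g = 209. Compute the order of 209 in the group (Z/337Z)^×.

The order of 209 must divide φ(337) = 337 − 1 = 336 = 2^4 · 3 · 7.
Divisors of 336: 1, 2, 3, 4, 6, 7, 8, 12, 14, 16, 21, 24, 28, 42, 48, 56, 84, 112, 168, 336.
Check 209^d mod 337 for each divisor in increasing order:
209^1 ≡ 209 (mod 337)
209^2 ≡ 208 (mod 337)
209^3 ≡ 336 (mod 337)
209^4 ≡ 128 (mod 337)
209^6 ≡ 1 (mod 337) ✓
So ord_337(209) = 6.

6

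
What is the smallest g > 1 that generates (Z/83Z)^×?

φ(83) = 83 − 1 = 82 = 2 · 41.
Test candidates g = 2, 3, … against the prime factors q ∈ {2, 41} of φ(83): g is a generator iff g^(82/q) ≢ 1 for every such q.
g = 2: 2^41 ≡ 82; 2^2 ≡ 4 — none is 1, so 2 is a primitive root.
So 2 is the smallest generator of (Z/83Z)^×.

2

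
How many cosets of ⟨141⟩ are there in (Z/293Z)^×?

4

Since 141 ∈ (Z/293Z)^×, its order divides φ(293) = 293 − 1 = 292 = 2^2 · 73.
Divisors of 292: 1, 2, 4, 73, 146, 292.
Check 141^d mod 293 for each divisor in increasing order:
141^1 ≡ 141 (mod 293)
141^2 ≡ 250 (mod 293)
141^4 ≡ 91 (mod 293)
141^73 ≡ 1 (mod 293) ✓
So ord_293(141) = 73, hence |⟨141⟩| = 73.
[(Z/293Z)^× : ⟨141⟩] = 292/73 = 4.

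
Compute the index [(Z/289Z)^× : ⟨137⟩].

16

Since 137 ∈ (Z/289Z)^×, its order divides φ(289) = φ(17^2) = 17·(17−1) = 272 = 2^4 · 17.
Divisors of 272: 1, 2, 4, 8, 16, 17, 34, 68, 136, 272.
Test each divisor d:
137^1 ≡ 137
137^2 ≡ 273
137^4 ≡ 256
137^8 ≡ 222
137^16 ≡ 154
137^17 ≡ 1
The order of 137 is 17, so the subgroup it generates has 17 elements.
The index is φ(289) / ord(137) = 272 / 17 = 16.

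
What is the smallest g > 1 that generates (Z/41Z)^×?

6

φ(41) = 41 − 1 = 40 = 2^3 · 5.
Test candidates g = 2, 3, … against the prime factors q ∈ {2, 5} of φ(41): g is a generator iff g^(40/q) ≢ 1 for every such q.
g = 2: 2^20 ≡ 1 — hits 1, so not a primitive root.
g = 3: 3^20 ≡ 40; 3^8 ≡ 1 — hits 1, so not a primitive root.
g = 4: 4^20 ≡ 1 — hits 1, so not a primitive root.
g = 5: 5^20 ≡ 1 — hits 1, so not a primitive root.
g = 6: 6^20 ≡ 40; 6^8 ≡ 10 — none is 1, so 6 is a primitive root.
The smallest primitive root modulo 41 is 6.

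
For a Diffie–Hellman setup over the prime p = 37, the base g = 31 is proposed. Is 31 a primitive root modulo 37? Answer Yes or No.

No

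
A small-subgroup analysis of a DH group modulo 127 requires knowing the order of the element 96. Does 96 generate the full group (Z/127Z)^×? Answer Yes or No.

Yes

φ(127) = 127 − 1 = 126 = 2 · 3^2 · 7.
Test 96^(126/q) mod 127 for each prime factor q of 126:
96^63 ≡ 126 (mod 127)  [q = 2: ≢ 1 ✓]
96^42 ≡ 107 (mod 127)  [q = 3: ≢ 1 ✓]
96^18 ≡ 2 (mod 127)  [q = 7: ≢ 1 ✓]
All checks pass, so 96 has order 126 and is a primitive root modulo 127.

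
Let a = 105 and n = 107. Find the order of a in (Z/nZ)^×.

53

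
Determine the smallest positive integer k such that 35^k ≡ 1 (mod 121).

110

By Lagrange's theorem, ord_121(35) divides φ(121) = φ(11^2) = 11·(11−1) = 110 = 2 · 5 · 11.
Divisors of 110: 1, 2, 5, 10, 11, 22, 55, 110.
Compute 35^d (mod 121) for the divisors d until we hit 1:
35^1 ≡ 35
35^2 ≡ 15
35^5 ≡ 10
35^10 ≡ 100
35^11 ≡ 112
35^22 ≡ 81
35^55 ≡ 120
35^110 ≡ 1
The smallest such exponent is 110, so the order of 35 is 110.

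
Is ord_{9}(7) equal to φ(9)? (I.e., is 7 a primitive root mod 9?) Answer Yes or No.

No

φ(9) = φ(3^2) = 3·(3−1) = 6 = 2 · 3.
Test 7^(6/q) mod 9 for each prime factor q of 6:
7^3 ≡ 1 (mod 9)  [q = 2: ≡ 1 ✗]
7^2 ≡ 4 (mod 9)  [q = 3: ≢ 1 ✓]
The check at q = 2 fails, so 7 generates a proper subgroup.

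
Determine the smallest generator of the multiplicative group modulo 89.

3

φ(89) = 89 − 1 = 88 = 2^3 · 11.
Test candidates g = 2, 3, … against the prime factors q ∈ {2, 11} of φ(89): g is a generator iff g^(88/q) ≢ 1 for every such q.
g = 2: 2^44 ≡ 1 — hits 1, so not a primitive root.
g = 3: 3^44 ≡ 88; 3^8 ≡ 64 — none is 1, so 3 is a primitive root.
Hence the least primitive root of 89 is 3.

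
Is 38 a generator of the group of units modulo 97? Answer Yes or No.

φ(97) = 97 − 1 = 96 = 2^5 · 3.
An element g generates (Z/97Z)^× iff g^(96/q) ≢ 1 (mod 97) for each prime q ∈ {2, 3}.
38^48 ≡ 96 (mod 97)  [q = 2: ≢ 1 ✓]
38^32 ≡ 35 (mod 97)  [q = 3: ≢ 1 ✓]
Every test exponent gives a nontrivial residue, hence 38 generates the full group.

Yes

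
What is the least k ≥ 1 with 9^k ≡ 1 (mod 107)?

ord(9) | φ(107) = 107 − 1 = 106 = 2 · 53.
Divisors of 106: 1, 2, 53, 106.
Compute 9^d (mod 107) for the divisors d until we hit 1:
9^1 ≡ 9 (mod 107)
9^2 ≡ 81 (mod 107)
9^53 ≡ 1 (mod 107) ✓
Hence ord(9) = 53.

53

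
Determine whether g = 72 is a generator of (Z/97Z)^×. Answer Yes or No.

φ(97) = 97 − 1 = 96 = 2^5 · 3.
It suffices to check that the order of 72 is not a proper divisor of 96: compute 72^(96/q) for q ∈ {2, 3}.
72^48 ≡ 1 (mod 97)  [q = 2: ≡ 1 ✗]
72^32 ≡ 61 (mod 97)  [q = 3: ≢ 1 ✓]
Since 72^48 ≡ 1, the order of 72 divides 48 < 96, so 72 is not a primitive root.

No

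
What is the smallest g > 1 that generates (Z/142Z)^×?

7

φ(142) = φ(2)·φ(71) = 1·70 = 70 = 2 · 5 · 7.
g is a primitive root iff g^(70/q) ≢ 1 (mod 142) for each prime q ∈ {2, 5, 7}.
g = 2: gcd(2, 142) = 2 > 1, not a unit — skip.
g = 3: 3^35 ≡ 1 — hits 1, so not a primitive root.
g = 4: gcd(4, 142) = 2 > 1, not a unit — skip.
g = 5: 5^35 ≡ 1 — hits 1, so not a primitive root.
g = 6: gcd(6, 142) = 2 > 1, not a unit — skip.
g = 7: 7^35 ≡ 141; 7^14 ≡ 125; 7^10 ≡ 45 — none is 1, so 7 is a primitive root.
Hence the least primitive root of 142 is 7.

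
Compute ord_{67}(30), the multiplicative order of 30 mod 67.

6

ord(30) | φ(67) = 67 − 1 = 66 = 2 · 3 · 11.
Divisors of 66: 1, 2, 3, 6, 11, 22, 33, 66.
Test each divisor d:
30^1 ≡ 30 (mod 67)
30^2 ≡ 29 (mod 67)
30^3 ≡ 66 (mod 67)
30^6 ≡ 1 (mod 67) ✓
Therefore the multiplicative order of 30 modulo 67 is 6.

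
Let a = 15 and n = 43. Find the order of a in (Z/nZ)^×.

21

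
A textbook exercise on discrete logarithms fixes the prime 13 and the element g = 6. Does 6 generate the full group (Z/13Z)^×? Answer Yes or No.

φ(13) = 13 − 1 = 12 = 2^2 · 3.
Test 6^(12/q) mod 13 for each prime factor q of 12:
6^6 ≡ 12 (mod 13)  [q = 2: ≢ 1 ✓]
6^4 ≡ 9 (mod 13)  [q = 3: ≢ 1 ✓]
None equal 1, so ord_13(6) = 12: 6 is a primitive root.

Yes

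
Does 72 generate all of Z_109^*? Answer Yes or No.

φ(109) = 109 − 1 = 108 = 2^2 · 3^3.
Test 72^(108/q) mod 109 for each prime factor q of 108:
72^54 ≡ 108 (mod 109)  [q = 2: ≢ 1 ✓]
72^36 ≡ 45 (mod 109)  [q = 3: ≢ 1 ✓]
Every test exponent gives a nontrivial residue, hence 72 generates the full group.

Yes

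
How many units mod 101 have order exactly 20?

φ(101) = 101 − 1 = 100 = 2^2 · 5^2.
Since (Z/101Z)^× is cyclic of order 100, the number of elements of order d is φ(d) when d | 100 and 0 otherwise.
20 = 2^2 · 5 divides 100, and φ(20) = 8.

8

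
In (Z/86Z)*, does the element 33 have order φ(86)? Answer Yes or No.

Yes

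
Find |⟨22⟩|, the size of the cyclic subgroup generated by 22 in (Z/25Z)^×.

20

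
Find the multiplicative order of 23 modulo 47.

46

The order of 23 must divide φ(47) = 47 − 1 = 46 = 2 · 23.
Divisors of 46: 1, 2, 23, 46.
Evaluate successive powers at the divisors of 46:
23^1 ≡ 23
23^2 ≡ 12
23^23 ≡ 46
23^46 ≡ 1
Therefore the multiplicative order of 23 modulo 47 is 46.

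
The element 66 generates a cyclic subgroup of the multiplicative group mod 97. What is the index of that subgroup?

By Lagrange's theorem, ord_97(66) divides φ(97) = 97 − 1 = 96 = 2^5 · 3.
Divisors of 96: 1, 2, 3, 4, 6, 8, 12, 16, 24, 32, 48, 96.
Test each divisor d:
66^1 ≡ 66 (mod 97)
66^2 ≡ 88 (mod 97)
66^3 ≡ 85 (mod 97)
66^4 ≡ 81 (mod 97)
66^6 ≡ 47 (mod 97)
66^8 ≡ 62 (mod 97)
66^12 ≡ 75 (mod 97)
66^16 ≡ 61 (mod 97)
66^24 ≡ 96 (mod 97)
66^32 ≡ 35 (mod 97)
66^48 ≡ 1 (mod 97) ✓
Thus |⟨66⟩| = ord(66) = 48.
Index = |(Z/97Z)^×| / |⟨66⟩| = 96 / 48 = 2.

2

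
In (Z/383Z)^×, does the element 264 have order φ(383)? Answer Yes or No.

φ(383) = 383 − 1 = 382 = 2 · 191.
An element g generates (Z/383Z)^× iff g^(382/q) ≢ 1 (mod 383) for each prime q ∈ {2, 191}.
264^191 ≡ 382 (mod 383)  [q = 2: ≢ 1 ✓]
264^2 ≡ 373 (mod 383)  [q = 191: ≢ 1 ✓]
All checks pass, so 264 has order 382 and is a primitive root modulo 383.

Yes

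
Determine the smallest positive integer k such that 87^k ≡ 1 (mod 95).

ord(87) | φ(95) = φ(5·19) = (5−1)·(19−1) = 4·18 = 72 = 2^3 · 3^2.
Divisors of 72: 1, 2, 3, 4, 6, 8, 9, 12, 18, 24, 36, 72.
Check 87^d mod 95 for each divisor in increasing order:
87^1 ≡ 87
87^2 ≡ 64
87^3 ≡ 58
87^4 ≡ 11
87^6 ≡ 39
87^8 ≡ 26
87^9 ≡ 77
87^12 ≡ 1
Therefore the multiplicative order of 87 modulo 95 is 12.

12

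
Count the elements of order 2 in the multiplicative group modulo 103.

φ(103) = 103 − 1 = 102 = 2 · 3 · 17.
In a cyclic group of order 102, there are φ(d) elements of order d for each divisor d of 102, and zero for non-divisors.
2 | 102, and φ(2) = 2 − 1 = 1.

1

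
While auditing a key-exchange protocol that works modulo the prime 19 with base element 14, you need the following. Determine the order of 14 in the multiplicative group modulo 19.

Since 14 ∈ (Z/19Z)^×, its order divides φ(19) = 19 − 1 = 18 = 2 · 3^2.
Divisors of 18: 1, 2, 3, 6, 9, 18.
Compute 14^d (mod 19) for the divisors d until we hit 1:
14^1 ≡ 14
14^2 ≡ 6
14^3 ≡ 8
14^6 ≡ 7
14^9 ≡ 18
14^18 ≡ 1
So ord_19(14) = 18.

18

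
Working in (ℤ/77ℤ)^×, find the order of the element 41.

By Lagrange's theorem, ord_77(41) divides φ(77) = φ(7·11) = (7−1)·(11−1) = 6·10 = 60 = 2^2 · 3 · 5.
Divisors of 60: 1, 2, 3, 4, 5, 6, 10, 12, 15, 20, 30, 60.
Compute 41^d (mod 77) for the divisors d until we hit 1:
41^1 ≡ 41
41^2 ≡ 64
41^3 ≡ 6
41^4 ≡ 15
41^5 ≡ 76
41^6 ≡ 36
41^10 ≡ 1
The smallest such exponent is 10, so the order of 41 is 10.

10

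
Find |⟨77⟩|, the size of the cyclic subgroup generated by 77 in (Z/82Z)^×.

20

By Lagrange's theorem, ord_82(77) divides φ(82) = φ(2)·φ(41) = 1·40 = 40 = 2^3 · 5.
Divisors of 40: 1, 2, 4, 5, 8, 10, 20, 40.
Test each divisor d:
77^1 ≡ 77 (mod 82)
77^2 ≡ 25 (mod 82)
77^4 ≡ 51 (mod 82)
77^5 ≡ 73 (mod 82)
77^8 ≡ 59 (mod 82)
77^10 ≡ 81 (mod 82)
77^20 ≡ 1 (mod 82) ✓
So ord_82(77) = 20.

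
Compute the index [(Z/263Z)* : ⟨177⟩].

ord(177) | φ(263) = 263 − 1 = 262 = 2 · 131.
Divisors of 262: 1, 2, 131, 262.
Check 177^d mod 263 for each divisor in increasing order:
177^1 ≡ 177 (mod 263)
177^2 ≡ 32 (mod 263)
177^131 ≡ 262 (mod 263)
177^262 ≡ 1 (mod 263) ✓
The order of 177 is 262, so the subgroup it generates has 262 elements.
Index = |(Z/263Z)^×| / |⟨177⟩| = 262 / 262 = 1.

1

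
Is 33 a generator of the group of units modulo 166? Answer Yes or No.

φ(166) = φ(2)·φ(83) = 1·82 = 82 = 2 · 41.
Test 33^(82/q) mod 166 for each prime factor q of 82:
33^41 ≡ 1 (mod 166)  [q = 2: ≡ 1 ✗]
33^2 ≡ 93 (mod 166)  [q = 41: ≢ 1 ✓]
Since 33^41 ≡ 1, the order of 33 divides 41 < 82, so 33 is not a primitive root.

No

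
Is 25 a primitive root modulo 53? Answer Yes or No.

No

φ(53) = 53 − 1 = 52 = 2^2 · 13.
An element g generates (Z/53Z)^× iff g^(52/q) ≢ 1 (mod 53) for each prime q ∈ {2, 13}.
25^26 ≡ 1 (mod 53)  [q = 2: ≡ 1 ✗]
25^4 ≡ 15 (mod 53)  [q = 13: ≢ 1 ✓]
25^26 ≡ 1 shows ord(25) | 26, strictly less than φ(53); not a primitive root.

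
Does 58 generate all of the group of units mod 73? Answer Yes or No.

Yes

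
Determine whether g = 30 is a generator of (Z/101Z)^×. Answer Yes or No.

φ(101) = 101 − 1 = 100 = 2^2 · 5^2.
It suffices to check that the order of 30 is not a proper divisor of 100: compute 30^(100/q) for q ∈ {2, 5}.
30^50 ≡ 1 (mod 101)  [q = 2: ≡ 1 ✗]
30^20 ≡ 84 (mod 101)  [q = 5: ≢ 1 ✓]
30^50 ≡ 1 shows ord(30) | 50, strictly less than φ(101); not a primitive root.

No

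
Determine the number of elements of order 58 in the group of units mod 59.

28

φ(59) = 59 − 1 = 58 = 2 · 29.
Since (Z/59Z)^× is cyclic of order 58, the number of elements of order d is φ(d) when d | 58 and 0 otherwise.
58 = 2 · 29 divides 58, and φ(58) = 28.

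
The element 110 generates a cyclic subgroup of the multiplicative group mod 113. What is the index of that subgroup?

The order of 110 must divide φ(113) = 113 − 1 = 112 = 2^4 · 7.
Divisors of 112: 1, 2, 4, 7, 8, 14, 16, 28, 56, 112.
Check 110^d mod 113 for each divisor in increasing order:
110^1 ≡ 110 (mod 113)
110^2 ≡ 9 (mod 113)
110^4 ≡ 81 (mod 113)
110^7 ≡ 73 (mod 113)
110^8 ≡ 7 (mod 113)
110^14 ≡ 18 (mod 113)
110^16 ≡ 49 (mod 113)
110^28 ≡ 98 (mod 113)
110^56 ≡ 112 (mod 113)
110^112 ≡ 1 (mod 113) ✓
The order of 110 is 112, so the subgroup it generates has 112 elements.
[(Z/113Z)^× : ⟨110⟩] = 112/112 = 1.

1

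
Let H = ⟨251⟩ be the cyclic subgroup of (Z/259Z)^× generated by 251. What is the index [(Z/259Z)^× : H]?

18

By Lagrange's theorem, ord_259(251) divides φ(259) = φ(7·37) = (7−1)·(37−1) = 6·36 = 216 = 2^3 · 3^3.
Divisors of 216: 1, 2, 3, 4, 6, 8, 9, 12, 18, 24, 27, 36, 54, 72, 108, 216.
Test each divisor d:
251^1 ≡ 251
251^2 ≡ 64
251^3 ≡ 6
251^4 ≡ 211
251^6 ≡ 36
251^8 ≡ 232
251^9 ≡ 216
251^12 ≡ 1
The order of 251 is 12, so the subgroup it generates has 12 elements.
Index = |(Z/259Z)^×| / |⟨251⟩| = 216 / 12 = 18.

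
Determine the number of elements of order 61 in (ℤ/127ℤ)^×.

0

φ(127) = 127 − 1 = 126 = 2 · 3^2 · 7.
Since (Z/127Z)^× is cyclic of order 126, the number of elements of order d is φ(d) when d | 126 and 0 otherwise.
Since 61 ∤ 126, the count is 0.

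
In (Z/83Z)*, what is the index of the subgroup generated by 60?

1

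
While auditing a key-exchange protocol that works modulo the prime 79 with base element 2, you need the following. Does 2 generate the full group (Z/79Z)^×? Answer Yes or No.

No

φ(79) = 79 − 1 = 78 = 2 · 3 · 13.
It suffices to check that the order of 2 is not a proper divisor of 78: compute 2^(78/q) for q ∈ {2, 3, 13}.
2^39 ≡ 1 (mod 79)  [q = 2: ≡ 1 ✗]
2^26 ≡ 23 (mod 79)  [q = 3: ≢ 1 ✓]
2^6 ≡ 64 (mod 79)  [q = 13: ≢ 1 ✓]
Since 2^39 ≡ 1, the order of 2 divides 39 < 78, so 2 is not a primitive root.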